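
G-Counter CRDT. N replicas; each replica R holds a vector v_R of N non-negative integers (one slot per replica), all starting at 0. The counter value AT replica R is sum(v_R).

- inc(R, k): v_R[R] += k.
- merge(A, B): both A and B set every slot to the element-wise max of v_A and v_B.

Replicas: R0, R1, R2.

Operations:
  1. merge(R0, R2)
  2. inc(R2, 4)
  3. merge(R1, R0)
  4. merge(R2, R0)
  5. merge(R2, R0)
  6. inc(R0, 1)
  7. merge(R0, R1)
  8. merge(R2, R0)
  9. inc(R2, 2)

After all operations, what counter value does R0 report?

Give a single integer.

Op 1: merge R0<->R2 -> R0=(0,0,0) R2=(0,0,0)
Op 2: inc R2 by 4 -> R2=(0,0,4) value=4
Op 3: merge R1<->R0 -> R1=(0,0,0) R0=(0,0,0)
Op 4: merge R2<->R0 -> R2=(0,0,4) R0=(0,0,4)
Op 5: merge R2<->R0 -> R2=(0,0,4) R0=(0,0,4)
Op 6: inc R0 by 1 -> R0=(1,0,4) value=5
Op 7: merge R0<->R1 -> R0=(1,0,4) R1=(1,0,4)
Op 8: merge R2<->R0 -> R2=(1,0,4) R0=(1,0,4)
Op 9: inc R2 by 2 -> R2=(1,0,6) value=7

Answer: 5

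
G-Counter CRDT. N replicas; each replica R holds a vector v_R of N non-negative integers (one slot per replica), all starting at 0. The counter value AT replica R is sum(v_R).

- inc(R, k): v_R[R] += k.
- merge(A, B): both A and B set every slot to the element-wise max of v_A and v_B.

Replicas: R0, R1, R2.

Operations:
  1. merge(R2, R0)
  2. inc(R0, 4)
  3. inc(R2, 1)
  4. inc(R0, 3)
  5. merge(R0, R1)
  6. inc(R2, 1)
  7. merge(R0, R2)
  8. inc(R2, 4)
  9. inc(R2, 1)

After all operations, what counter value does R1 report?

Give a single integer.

Answer: 7

Derivation:
Op 1: merge R2<->R0 -> R2=(0,0,0) R0=(0,0,0)
Op 2: inc R0 by 4 -> R0=(4,0,0) value=4
Op 3: inc R2 by 1 -> R2=(0,0,1) value=1
Op 4: inc R0 by 3 -> R0=(7,0,0) value=7
Op 5: merge R0<->R1 -> R0=(7,0,0) R1=(7,0,0)
Op 6: inc R2 by 1 -> R2=(0,0,2) value=2
Op 7: merge R0<->R2 -> R0=(7,0,2) R2=(7,0,2)
Op 8: inc R2 by 4 -> R2=(7,0,6) value=13
Op 9: inc R2 by 1 -> R2=(7,0,7) value=14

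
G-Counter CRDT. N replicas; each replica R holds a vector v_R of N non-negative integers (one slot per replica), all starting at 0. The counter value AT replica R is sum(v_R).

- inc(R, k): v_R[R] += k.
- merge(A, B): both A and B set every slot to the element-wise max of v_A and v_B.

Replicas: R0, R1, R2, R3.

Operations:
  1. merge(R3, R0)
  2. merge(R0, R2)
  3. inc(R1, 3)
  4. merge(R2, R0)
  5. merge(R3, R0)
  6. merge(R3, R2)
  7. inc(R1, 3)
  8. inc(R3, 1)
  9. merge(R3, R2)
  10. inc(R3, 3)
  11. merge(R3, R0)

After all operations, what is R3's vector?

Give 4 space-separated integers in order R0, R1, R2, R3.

Answer: 0 0 0 4

Derivation:
Op 1: merge R3<->R0 -> R3=(0,0,0,0) R0=(0,0,0,0)
Op 2: merge R0<->R2 -> R0=(0,0,0,0) R2=(0,0,0,0)
Op 3: inc R1 by 3 -> R1=(0,3,0,0) value=3
Op 4: merge R2<->R0 -> R2=(0,0,0,0) R0=(0,0,0,0)
Op 5: merge R3<->R0 -> R3=(0,0,0,0) R0=(0,0,0,0)
Op 6: merge R3<->R2 -> R3=(0,0,0,0) R2=(0,0,0,0)
Op 7: inc R1 by 3 -> R1=(0,6,0,0) value=6
Op 8: inc R3 by 1 -> R3=(0,0,0,1) value=1
Op 9: merge R3<->R2 -> R3=(0,0,0,1) R2=(0,0,0,1)
Op 10: inc R3 by 3 -> R3=(0,0,0,4) value=4
Op 11: merge R3<->R0 -> R3=(0,0,0,4) R0=(0,0,0,4)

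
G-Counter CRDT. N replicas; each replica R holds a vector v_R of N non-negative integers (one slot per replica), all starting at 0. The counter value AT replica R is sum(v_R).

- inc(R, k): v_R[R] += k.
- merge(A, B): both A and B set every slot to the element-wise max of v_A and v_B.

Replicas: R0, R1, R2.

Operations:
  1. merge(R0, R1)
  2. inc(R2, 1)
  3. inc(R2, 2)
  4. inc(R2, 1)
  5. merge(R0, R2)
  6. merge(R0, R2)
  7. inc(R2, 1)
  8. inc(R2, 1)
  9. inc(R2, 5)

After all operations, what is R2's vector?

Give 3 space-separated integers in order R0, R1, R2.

Answer: 0 0 11

Derivation:
Op 1: merge R0<->R1 -> R0=(0,0,0) R1=(0,0,0)
Op 2: inc R2 by 1 -> R2=(0,0,1) value=1
Op 3: inc R2 by 2 -> R2=(0,0,3) value=3
Op 4: inc R2 by 1 -> R2=(0,0,4) value=4
Op 5: merge R0<->R2 -> R0=(0,0,4) R2=(0,0,4)
Op 6: merge R0<->R2 -> R0=(0,0,4) R2=(0,0,4)
Op 7: inc R2 by 1 -> R2=(0,0,5) value=5
Op 8: inc R2 by 1 -> R2=(0,0,6) value=6
Op 9: inc R2 by 5 -> R2=(0,0,11) value=11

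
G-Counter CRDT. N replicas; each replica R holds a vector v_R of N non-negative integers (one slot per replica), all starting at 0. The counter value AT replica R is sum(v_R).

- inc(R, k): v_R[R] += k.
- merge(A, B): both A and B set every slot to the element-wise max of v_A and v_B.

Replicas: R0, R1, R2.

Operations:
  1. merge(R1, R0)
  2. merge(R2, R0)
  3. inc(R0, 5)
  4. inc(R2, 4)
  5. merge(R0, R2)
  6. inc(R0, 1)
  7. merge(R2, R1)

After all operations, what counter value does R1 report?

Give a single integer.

Op 1: merge R1<->R0 -> R1=(0,0,0) R0=(0,0,0)
Op 2: merge R2<->R0 -> R2=(0,0,0) R0=(0,0,0)
Op 3: inc R0 by 5 -> R0=(5,0,0) value=5
Op 4: inc R2 by 4 -> R2=(0,0,4) value=4
Op 5: merge R0<->R2 -> R0=(5,0,4) R2=(5,0,4)
Op 6: inc R0 by 1 -> R0=(6,0,4) value=10
Op 7: merge R2<->R1 -> R2=(5,0,4) R1=(5,0,4)

Answer: 9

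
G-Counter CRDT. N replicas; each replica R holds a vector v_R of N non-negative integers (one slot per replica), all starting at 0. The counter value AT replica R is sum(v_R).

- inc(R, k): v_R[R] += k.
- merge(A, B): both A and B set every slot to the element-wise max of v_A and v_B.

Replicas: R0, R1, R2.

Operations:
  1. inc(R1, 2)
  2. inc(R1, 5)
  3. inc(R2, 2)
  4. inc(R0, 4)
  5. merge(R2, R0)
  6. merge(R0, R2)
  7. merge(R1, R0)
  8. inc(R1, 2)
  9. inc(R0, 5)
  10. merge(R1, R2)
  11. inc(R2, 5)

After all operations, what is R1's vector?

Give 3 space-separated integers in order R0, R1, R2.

Answer: 4 9 2

Derivation:
Op 1: inc R1 by 2 -> R1=(0,2,0) value=2
Op 2: inc R1 by 5 -> R1=(0,7,0) value=7
Op 3: inc R2 by 2 -> R2=(0,0,2) value=2
Op 4: inc R0 by 4 -> R0=(4,0,0) value=4
Op 5: merge R2<->R0 -> R2=(4,0,2) R0=(4,0,2)
Op 6: merge R0<->R2 -> R0=(4,0,2) R2=(4,0,2)
Op 7: merge R1<->R0 -> R1=(4,7,2) R0=(4,7,2)
Op 8: inc R1 by 2 -> R1=(4,9,2) value=15
Op 9: inc R0 by 5 -> R0=(9,7,2) value=18
Op 10: merge R1<->R2 -> R1=(4,9,2) R2=(4,9,2)
Op 11: inc R2 by 5 -> R2=(4,9,7) value=20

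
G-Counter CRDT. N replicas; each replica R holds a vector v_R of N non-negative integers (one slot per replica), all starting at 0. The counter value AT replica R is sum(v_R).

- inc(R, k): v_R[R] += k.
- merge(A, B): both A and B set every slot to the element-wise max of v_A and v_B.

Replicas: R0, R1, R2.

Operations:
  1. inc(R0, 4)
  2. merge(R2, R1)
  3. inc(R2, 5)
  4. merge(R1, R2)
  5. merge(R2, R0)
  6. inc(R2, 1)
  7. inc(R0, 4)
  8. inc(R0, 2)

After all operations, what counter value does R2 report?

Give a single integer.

Answer: 10

Derivation:
Op 1: inc R0 by 4 -> R0=(4,0,0) value=4
Op 2: merge R2<->R1 -> R2=(0,0,0) R1=(0,0,0)
Op 3: inc R2 by 5 -> R2=(0,0,5) value=5
Op 4: merge R1<->R2 -> R1=(0,0,5) R2=(0,0,5)
Op 5: merge R2<->R0 -> R2=(4,0,5) R0=(4,0,5)
Op 6: inc R2 by 1 -> R2=(4,0,6) value=10
Op 7: inc R0 by 4 -> R0=(8,0,5) value=13
Op 8: inc R0 by 2 -> R0=(10,0,5) value=15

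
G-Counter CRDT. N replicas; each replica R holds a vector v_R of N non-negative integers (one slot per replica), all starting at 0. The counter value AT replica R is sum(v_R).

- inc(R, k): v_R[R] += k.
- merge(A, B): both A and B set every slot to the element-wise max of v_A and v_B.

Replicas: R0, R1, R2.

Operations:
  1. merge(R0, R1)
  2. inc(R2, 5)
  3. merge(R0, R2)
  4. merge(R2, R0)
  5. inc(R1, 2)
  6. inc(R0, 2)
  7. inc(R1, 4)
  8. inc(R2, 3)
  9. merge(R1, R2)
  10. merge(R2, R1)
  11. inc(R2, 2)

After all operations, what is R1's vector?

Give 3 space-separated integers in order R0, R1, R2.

Op 1: merge R0<->R1 -> R0=(0,0,0) R1=(0,0,0)
Op 2: inc R2 by 5 -> R2=(0,0,5) value=5
Op 3: merge R0<->R2 -> R0=(0,0,5) R2=(0,0,5)
Op 4: merge R2<->R0 -> R2=(0,0,5) R0=(0,0,5)
Op 5: inc R1 by 2 -> R1=(0,2,0) value=2
Op 6: inc R0 by 2 -> R0=(2,0,5) value=7
Op 7: inc R1 by 4 -> R1=(0,6,0) value=6
Op 8: inc R2 by 3 -> R2=(0,0,8) value=8
Op 9: merge R1<->R2 -> R1=(0,6,8) R2=(0,6,8)
Op 10: merge R2<->R1 -> R2=(0,6,8) R1=(0,6,8)
Op 11: inc R2 by 2 -> R2=(0,6,10) value=16

Answer: 0 6 8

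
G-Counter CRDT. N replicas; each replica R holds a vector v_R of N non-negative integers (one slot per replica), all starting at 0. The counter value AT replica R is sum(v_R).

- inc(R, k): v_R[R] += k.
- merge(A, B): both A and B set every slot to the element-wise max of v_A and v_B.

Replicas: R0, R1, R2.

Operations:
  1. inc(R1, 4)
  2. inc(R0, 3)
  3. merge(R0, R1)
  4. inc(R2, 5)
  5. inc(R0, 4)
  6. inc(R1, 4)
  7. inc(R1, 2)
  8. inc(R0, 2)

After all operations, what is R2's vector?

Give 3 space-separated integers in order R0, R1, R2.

Op 1: inc R1 by 4 -> R1=(0,4,0) value=4
Op 2: inc R0 by 3 -> R0=(3,0,0) value=3
Op 3: merge R0<->R1 -> R0=(3,4,0) R1=(3,4,0)
Op 4: inc R2 by 5 -> R2=(0,0,5) value=5
Op 5: inc R0 by 4 -> R0=(7,4,0) value=11
Op 6: inc R1 by 4 -> R1=(3,8,0) value=11
Op 7: inc R1 by 2 -> R1=(3,10,0) value=13
Op 8: inc R0 by 2 -> R0=(9,4,0) value=13

Answer: 0 0 5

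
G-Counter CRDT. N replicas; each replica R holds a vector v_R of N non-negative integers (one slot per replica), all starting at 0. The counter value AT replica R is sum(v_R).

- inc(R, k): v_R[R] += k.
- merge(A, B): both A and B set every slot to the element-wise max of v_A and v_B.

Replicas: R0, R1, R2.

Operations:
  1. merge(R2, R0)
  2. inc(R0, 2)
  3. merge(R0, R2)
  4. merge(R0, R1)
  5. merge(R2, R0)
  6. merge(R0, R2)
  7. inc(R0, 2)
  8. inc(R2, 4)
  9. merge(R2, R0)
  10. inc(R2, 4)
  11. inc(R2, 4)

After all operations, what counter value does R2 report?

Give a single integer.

Op 1: merge R2<->R0 -> R2=(0,0,0) R0=(0,0,0)
Op 2: inc R0 by 2 -> R0=(2,0,0) value=2
Op 3: merge R0<->R2 -> R0=(2,0,0) R2=(2,0,0)
Op 4: merge R0<->R1 -> R0=(2,0,0) R1=(2,0,0)
Op 5: merge R2<->R0 -> R2=(2,0,0) R0=(2,0,0)
Op 6: merge R0<->R2 -> R0=(2,0,0) R2=(2,0,0)
Op 7: inc R0 by 2 -> R0=(4,0,0) value=4
Op 8: inc R2 by 4 -> R2=(2,0,4) value=6
Op 9: merge R2<->R0 -> R2=(4,0,4) R0=(4,0,4)
Op 10: inc R2 by 4 -> R2=(4,0,8) value=12
Op 11: inc R2 by 4 -> R2=(4,0,12) value=16

Answer: 16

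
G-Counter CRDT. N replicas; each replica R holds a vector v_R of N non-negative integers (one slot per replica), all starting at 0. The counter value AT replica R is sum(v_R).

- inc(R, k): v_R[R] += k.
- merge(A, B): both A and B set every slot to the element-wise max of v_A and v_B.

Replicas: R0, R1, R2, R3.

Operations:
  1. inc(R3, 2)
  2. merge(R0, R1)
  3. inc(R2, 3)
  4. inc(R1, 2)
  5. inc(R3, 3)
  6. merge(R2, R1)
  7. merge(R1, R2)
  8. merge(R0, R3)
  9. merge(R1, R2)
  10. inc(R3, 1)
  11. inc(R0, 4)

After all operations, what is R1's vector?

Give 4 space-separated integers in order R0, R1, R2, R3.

Answer: 0 2 3 0

Derivation:
Op 1: inc R3 by 2 -> R3=(0,0,0,2) value=2
Op 2: merge R0<->R1 -> R0=(0,0,0,0) R1=(0,0,0,0)
Op 3: inc R2 by 3 -> R2=(0,0,3,0) value=3
Op 4: inc R1 by 2 -> R1=(0,2,0,0) value=2
Op 5: inc R3 by 3 -> R3=(0,0,0,5) value=5
Op 6: merge R2<->R1 -> R2=(0,2,3,0) R1=(0,2,3,0)
Op 7: merge R1<->R2 -> R1=(0,2,3,0) R2=(0,2,3,0)
Op 8: merge R0<->R3 -> R0=(0,0,0,5) R3=(0,0,0,5)
Op 9: merge R1<->R2 -> R1=(0,2,3,0) R2=(0,2,3,0)
Op 10: inc R3 by 1 -> R3=(0,0,0,6) value=6
Op 11: inc R0 by 4 -> R0=(4,0,0,5) value=9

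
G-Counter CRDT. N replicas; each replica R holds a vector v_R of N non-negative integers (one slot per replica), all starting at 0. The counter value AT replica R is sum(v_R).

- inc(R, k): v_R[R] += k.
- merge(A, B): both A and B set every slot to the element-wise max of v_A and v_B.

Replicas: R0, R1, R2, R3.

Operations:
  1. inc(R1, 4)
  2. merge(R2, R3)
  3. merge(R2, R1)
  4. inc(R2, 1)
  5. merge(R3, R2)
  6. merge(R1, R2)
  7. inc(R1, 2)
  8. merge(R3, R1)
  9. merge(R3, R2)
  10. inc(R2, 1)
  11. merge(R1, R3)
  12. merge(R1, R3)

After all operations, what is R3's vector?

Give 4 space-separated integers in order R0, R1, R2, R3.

Answer: 0 6 1 0

Derivation:
Op 1: inc R1 by 4 -> R1=(0,4,0,0) value=4
Op 2: merge R2<->R3 -> R2=(0,0,0,0) R3=(0,0,0,0)
Op 3: merge R2<->R1 -> R2=(0,4,0,0) R1=(0,4,0,0)
Op 4: inc R2 by 1 -> R2=(0,4,1,0) value=5
Op 5: merge R3<->R2 -> R3=(0,4,1,0) R2=(0,4,1,0)
Op 6: merge R1<->R2 -> R1=(0,4,1,0) R2=(0,4,1,0)
Op 7: inc R1 by 2 -> R1=(0,6,1,0) value=7
Op 8: merge R3<->R1 -> R3=(0,6,1,0) R1=(0,6,1,0)
Op 9: merge R3<->R2 -> R3=(0,6,1,0) R2=(0,6,1,0)
Op 10: inc R2 by 1 -> R2=(0,6,2,0) value=8
Op 11: merge R1<->R3 -> R1=(0,6,1,0) R3=(0,6,1,0)
Op 12: merge R1<->R3 -> R1=(0,6,1,0) R3=(0,6,1,0)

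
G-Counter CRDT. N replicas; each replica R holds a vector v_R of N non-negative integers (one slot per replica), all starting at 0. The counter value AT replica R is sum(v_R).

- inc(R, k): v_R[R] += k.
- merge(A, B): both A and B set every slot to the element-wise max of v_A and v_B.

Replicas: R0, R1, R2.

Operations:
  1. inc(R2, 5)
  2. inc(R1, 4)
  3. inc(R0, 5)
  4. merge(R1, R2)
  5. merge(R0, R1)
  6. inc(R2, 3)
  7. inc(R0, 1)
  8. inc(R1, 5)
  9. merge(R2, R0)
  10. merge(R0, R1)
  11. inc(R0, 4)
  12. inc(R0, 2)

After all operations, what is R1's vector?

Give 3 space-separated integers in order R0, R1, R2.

Answer: 6 9 8

Derivation:
Op 1: inc R2 by 5 -> R2=(0,0,5) value=5
Op 2: inc R1 by 4 -> R1=(0,4,0) value=4
Op 3: inc R0 by 5 -> R0=(5,0,0) value=5
Op 4: merge R1<->R2 -> R1=(0,4,5) R2=(0,4,5)
Op 5: merge R0<->R1 -> R0=(5,4,5) R1=(5,4,5)
Op 6: inc R2 by 3 -> R2=(0,4,8) value=12
Op 7: inc R0 by 1 -> R0=(6,4,5) value=15
Op 8: inc R1 by 5 -> R1=(5,9,5) value=19
Op 9: merge R2<->R0 -> R2=(6,4,8) R0=(6,4,8)
Op 10: merge R0<->R1 -> R0=(6,9,8) R1=(6,9,8)
Op 11: inc R0 by 4 -> R0=(10,9,8) value=27
Op 12: inc R0 by 2 -> R0=(12,9,8) value=29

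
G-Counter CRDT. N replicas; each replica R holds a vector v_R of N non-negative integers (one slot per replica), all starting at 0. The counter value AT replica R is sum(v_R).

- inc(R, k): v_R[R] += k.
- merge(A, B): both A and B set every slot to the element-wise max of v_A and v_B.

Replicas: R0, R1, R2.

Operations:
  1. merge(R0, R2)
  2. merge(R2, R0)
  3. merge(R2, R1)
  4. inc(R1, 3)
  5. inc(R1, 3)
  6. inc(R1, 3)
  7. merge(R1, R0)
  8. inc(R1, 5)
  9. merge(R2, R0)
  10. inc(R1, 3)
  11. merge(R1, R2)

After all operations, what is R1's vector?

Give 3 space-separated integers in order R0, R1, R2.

Op 1: merge R0<->R2 -> R0=(0,0,0) R2=(0,0,0)
Op 2: merge R2<->R0 -> R2=(0,0,0) R0=(0,0,0)
Op 3: merge R2<->R1 -> R2=(0,0,0) R1=(0,0,0)
Op 4: inc R1 by 3 -> R1=(0,3,0) value=3
Op 5: inc R1 by 3 -> R1=(0,6,0) value=6
Op 6: inc R1 by 3 -> R1=(0,9,0) value=9
Op 7: merge R1<->R0 -> R1=(0,9,0) R0=(0,9,0)
Op 8: inc R1 by 5 -> R1=(0,14,0) value=14
Op 9: merge R2<->R0 -> R2=(0,9,0) R0=(0,9,0)
Op 10: inc R1 by 3 -> R1=(0,17,0) value=17
Op 11: merge R1<->R2 -> R1=(0,17,0) R2=(0,17,0)

Answer: 0 17 0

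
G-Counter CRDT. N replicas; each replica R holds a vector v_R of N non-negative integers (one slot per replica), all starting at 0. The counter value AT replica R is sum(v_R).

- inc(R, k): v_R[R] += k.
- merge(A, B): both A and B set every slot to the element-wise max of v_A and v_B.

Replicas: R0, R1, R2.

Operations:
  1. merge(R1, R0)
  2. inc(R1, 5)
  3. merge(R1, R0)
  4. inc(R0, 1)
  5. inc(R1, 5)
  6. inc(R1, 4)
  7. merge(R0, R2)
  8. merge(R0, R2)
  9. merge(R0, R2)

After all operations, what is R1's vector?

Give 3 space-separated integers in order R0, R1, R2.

Answer: 0 14 0

Derivation:
Op 1: merge R1<->R0 -> R1=(0,0,0) R0=(0,0,0)
Op 2: inc R1 by 5 -> R1=(0,5,0) value=5
Op 3: merge R1<->R0 -> R1=(0,5,0) R0=(0,5,0)
Op 4: inc R0 by 1 -> R0=(1,5,0) value=6
Op 5: inc R1 by 5 -> R1=(0,10,0) value=10
Op 6: inc R1 by 4 -> R1=(0,14,0) value=14
Op 7: merge R0<->R2 -> R0=(1,5,0) R2=(1,5,0)
Op 8: merge R0<->R2 -> R0=(1,5,0) R2=(1,5,0)
Op 9: merge R0<->R2 -> R0=(1,5,0) R2=(1,5,0)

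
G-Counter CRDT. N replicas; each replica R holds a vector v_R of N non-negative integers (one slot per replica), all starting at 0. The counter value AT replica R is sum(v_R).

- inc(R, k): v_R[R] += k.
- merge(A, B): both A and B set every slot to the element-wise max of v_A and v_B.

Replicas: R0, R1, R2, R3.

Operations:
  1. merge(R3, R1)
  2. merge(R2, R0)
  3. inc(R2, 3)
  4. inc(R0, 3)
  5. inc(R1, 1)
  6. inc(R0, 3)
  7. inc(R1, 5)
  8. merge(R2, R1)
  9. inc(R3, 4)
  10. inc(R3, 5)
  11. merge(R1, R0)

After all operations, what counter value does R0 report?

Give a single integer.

Op 1: merge R3<->R1 -> R3=(0,0,0,0) R1=(0,0,0,0)
Op 2: merge R2<->R0 -> R2=(0,0,0,0) R0=(0,0,0,0)
Op 3: inc R2 by 3 -> R2=(0,0,3,0) value=3
Op 4: inc R0 by 3 -> R0=(3,0,0,0) value=3
Op 5: inc R1 by 1 -> R1=(0,1,0,0) value=1
Op 6: inc R0 by 3 -> R0=(6,0,0,0) value=6
Op 7: inc R1 by 5 -> R1=(0,6,0,0) value=6
Op 8: merge R2<->R1 -> R2=(0,6,3,0) R1=(0,6,3,0)
Op 9: inc R3 by 4 -> R3=(0,0,0,4) value=4
Op 10: inc R3 by 5 -> R3=(0,0,0,9) value=9
Op 11: merge R1<->R0 -> R1=(6,6,3,0) R0=(6,6,3,0)

Answer: 15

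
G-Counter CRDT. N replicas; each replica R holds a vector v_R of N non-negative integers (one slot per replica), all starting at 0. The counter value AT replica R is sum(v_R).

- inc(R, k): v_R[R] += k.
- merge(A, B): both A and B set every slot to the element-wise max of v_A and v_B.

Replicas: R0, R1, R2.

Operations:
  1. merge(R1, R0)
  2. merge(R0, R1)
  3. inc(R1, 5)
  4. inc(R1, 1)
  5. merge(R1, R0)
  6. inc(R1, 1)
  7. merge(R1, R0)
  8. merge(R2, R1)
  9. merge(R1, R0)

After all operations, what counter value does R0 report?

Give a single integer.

Op 1: merge R1<->R0 -> R1=(0,0,0) R0=(0,0,0)
Op 2: merge R0<->R1 -> R0=(0,0,0) R1=(0,0,0)
Op 3: inc R1 by 5 -> R1=(0,5,0) value=5
Op 4: inc R1 by 1 -> R1=(0,6,0) value=6
Op 5: merge R1<->R0 -> R1=(0,6,0) R0=(0,6,0)
Op 6: inc R1 by 1 -> R1=(0,7,0) value=7
Op 7: merge R1<->R0 -> R1=(0,7,0) R0=(0,7,0)
Op 8: merge R2<->R1 -> R2=(0,7,0) R1=(0,7,0)
Op 9: merge R1<->R0 -> R1=(0,7,0) R0=(0,7,0)

Answer: 7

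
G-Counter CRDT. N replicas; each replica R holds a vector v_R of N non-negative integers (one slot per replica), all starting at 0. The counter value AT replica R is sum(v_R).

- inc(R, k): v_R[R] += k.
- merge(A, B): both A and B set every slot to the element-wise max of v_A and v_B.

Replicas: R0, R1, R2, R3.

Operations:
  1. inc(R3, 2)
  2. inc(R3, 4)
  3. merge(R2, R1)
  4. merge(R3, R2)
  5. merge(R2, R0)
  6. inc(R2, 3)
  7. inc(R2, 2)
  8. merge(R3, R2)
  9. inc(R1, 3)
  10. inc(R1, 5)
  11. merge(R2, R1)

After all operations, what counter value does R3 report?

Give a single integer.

Answer: 11

Derivation:
Op 1: inc R3 by 2 -> R3=(0,0,0,2) value=2
Op 2: inc R3 by 4 -> R3=(0,0,0,6) value=6
Op 3: merge R2<->R1 -> R2=(0,0,0,0) R1=(0,0,0,0)
Op 4: merge R3<->R2 -> R3=(0,0,0,6) R2=(0,0,0,6)
Op 5: merge R2<->R0 -> R2=(0,0,0,6) R0=(0,0,0,6)
Op 6: inc R2 by 3 -> R2=(0,0,3,6) value=9
Op 7: inc R2 by 2 -> R2=(0,0,5,6) value=11
Op 8: merge R3<->R2 -> R3=(0,0,5,6) R2=(0,0,5,6)
Op 9: inc R1 by 3 -> R1=(0,3,0,0) value=3
Op 10: inc R1 by 5 -> R1=(0,8,0,0) value=8
Op 11: merge R2<->R1 -> R2=(0,8,5,6) R1=(0,8,5,6)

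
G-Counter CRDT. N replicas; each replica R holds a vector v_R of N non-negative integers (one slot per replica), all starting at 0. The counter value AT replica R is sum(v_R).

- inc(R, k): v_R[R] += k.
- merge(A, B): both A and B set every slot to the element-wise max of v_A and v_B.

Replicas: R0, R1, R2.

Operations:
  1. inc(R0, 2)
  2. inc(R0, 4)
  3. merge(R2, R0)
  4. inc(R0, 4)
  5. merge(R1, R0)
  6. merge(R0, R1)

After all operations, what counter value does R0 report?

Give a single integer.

Op 1: inc R0 by 2 -> R0=(2,0,0) value=2
Op 2: inc R0 by 4 -> R0=(6,0,0) value=6
Op 3: merge R2<->R0 -> R2=(6,0,0) R0=(6,0,0)
Op 4: inc R0 by 4 -> R0=(10,0,0) value=10
Op 5: merge R1<->R0 -> R1=(10,0,0) R0=(10,0,0)
Op 6: merge R0<->R1 -> R0=(10,0,0) R1=(10,0,0)

Answer: 10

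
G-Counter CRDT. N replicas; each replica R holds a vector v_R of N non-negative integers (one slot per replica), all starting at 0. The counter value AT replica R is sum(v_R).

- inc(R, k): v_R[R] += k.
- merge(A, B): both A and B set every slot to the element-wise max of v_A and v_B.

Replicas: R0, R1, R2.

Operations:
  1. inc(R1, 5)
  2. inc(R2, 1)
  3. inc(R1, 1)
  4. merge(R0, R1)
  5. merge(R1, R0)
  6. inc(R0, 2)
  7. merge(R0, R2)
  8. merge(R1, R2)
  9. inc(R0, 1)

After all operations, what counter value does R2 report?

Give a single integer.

Answer: 9

Derivation:
Op 1: inc R1 by 5 -> R1=(0,5,0) value=5
Op 2: inc R2 by 1 -> R2=(0,0,1) value=1
Op 3: inc R1 by 1 -> R1=(0,6,0) value=6
Op 4: merge R0<->R1 -> R0=(0,6,0) R1=(0,6,0)
Op 5: merge R1<->R0 -> R1=(0,6,0) R0=(0,6,0)
Op 6: inc R0 by 2 -> R0=(2,6,0) value=8
Op 7: merge R0<->R2 -> R0=(2,6,1) R2=(2,6,1)
Op 8: merge R1<->R2 -> R1=(2,6,1) R2=(2,6,1)
Op 9: inc R0 by 1 -> R0=(3,6,1) value=10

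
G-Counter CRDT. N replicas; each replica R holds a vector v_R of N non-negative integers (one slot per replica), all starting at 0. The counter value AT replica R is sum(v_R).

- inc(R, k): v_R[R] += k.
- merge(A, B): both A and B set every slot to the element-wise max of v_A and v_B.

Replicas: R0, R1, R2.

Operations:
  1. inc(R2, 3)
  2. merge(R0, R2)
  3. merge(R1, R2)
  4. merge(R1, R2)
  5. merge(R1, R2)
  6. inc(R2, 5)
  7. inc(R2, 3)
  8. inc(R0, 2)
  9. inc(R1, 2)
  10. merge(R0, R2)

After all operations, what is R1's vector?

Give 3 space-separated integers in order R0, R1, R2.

Answer: 0 2 3

Derivation:
Op 1: inc R2 by 3 -> R2=(0,0,3) value=3
Op 2: merge R0<->R2 -> R0=(0,0,3) R2=(0,0,3)
Op 3: merge R1<->R2 -> R1=(0,0,3) R2=(0,0,3)
Op 4: merge R1<->R2 -> R1=(0,0,3) R2=(0,0,3)
Op 5: merge R1<->R2 -> R1=(0,0,3) R2=(0,0,3)
Op 6: inc R2 by 5 -> R2=(0,0,8) value=8
Op 7: inc R2 by 3 -> R2=(0,0,11) value=11
Op 8: inc R0 by 2 -> R0=(2,0,3) value=5
Op 9: inc R1 by 2 -> R1=(0,2,3) value=5
Op 10: merge R0<->R2 -> R0=(2,0,11) R2=(2,0,11)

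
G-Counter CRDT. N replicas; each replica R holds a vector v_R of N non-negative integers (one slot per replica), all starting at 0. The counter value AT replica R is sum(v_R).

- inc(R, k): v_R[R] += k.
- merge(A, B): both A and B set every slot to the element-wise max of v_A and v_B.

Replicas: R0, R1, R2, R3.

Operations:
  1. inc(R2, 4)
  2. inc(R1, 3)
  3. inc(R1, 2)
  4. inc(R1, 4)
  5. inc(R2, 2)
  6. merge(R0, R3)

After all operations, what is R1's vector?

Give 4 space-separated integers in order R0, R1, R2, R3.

Op 1: inc R2 by 4 -> R2=(0,0,4,0) value=4
Op 2: inc R1 by 3 -> R1=(0,3,0,0) value=3
Op 3: inc R1 by 2 -> R1=(0,5,0,0) value=5
Op 4: inc R1 by 4 -> R1=(0,9,0,0) value=9
Op 5: inc R2 by 2 -> R2=(0,0,6,0) value=6
Op 6: merge R0<->R3 -> R0=(0,0,0,0) R3=(0,0,0,0)

Answer: 0 9 0 0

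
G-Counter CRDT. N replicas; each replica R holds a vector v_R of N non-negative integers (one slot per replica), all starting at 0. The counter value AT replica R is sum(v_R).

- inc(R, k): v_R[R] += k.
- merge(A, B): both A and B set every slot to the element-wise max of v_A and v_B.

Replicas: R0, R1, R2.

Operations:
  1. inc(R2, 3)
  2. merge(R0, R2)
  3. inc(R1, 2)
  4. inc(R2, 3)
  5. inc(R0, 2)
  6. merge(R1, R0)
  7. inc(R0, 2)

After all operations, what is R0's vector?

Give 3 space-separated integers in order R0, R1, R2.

Answer: 4 2 3

Derivation:
Op 1: inc R2 by 3 -> R2=(0,0,3) value=3
Op 2: merge R0<->R2 -> R0=(0,0,3) R2=(0,0,3)
Op 3: inc R1 by 2 -> R1=(0,2,0) value=2
Op 4: inc R2 by 3 -> R2=(0,0,6) value=6
Op 5: inc R0 by 2 -> R0=(2,0,3) value=5
Op 6: merge R1<->R0 -> R1=(2,2,3) R0=(2,2,3)
Op 7: inc R0 by 2 -> R0=(4,2,3) value=9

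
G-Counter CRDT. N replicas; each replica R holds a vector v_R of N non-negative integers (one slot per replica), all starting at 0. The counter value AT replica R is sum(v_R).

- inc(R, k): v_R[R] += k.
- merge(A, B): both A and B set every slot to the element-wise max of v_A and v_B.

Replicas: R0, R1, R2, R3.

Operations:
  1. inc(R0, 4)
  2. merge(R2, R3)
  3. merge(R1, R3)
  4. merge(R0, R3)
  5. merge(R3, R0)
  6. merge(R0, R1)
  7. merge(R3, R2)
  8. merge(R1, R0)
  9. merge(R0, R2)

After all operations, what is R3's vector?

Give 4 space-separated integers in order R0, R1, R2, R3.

Answer: 4 0 0 0

Derivation:
Op 1: inc R0 by 4 -> R0=(4,0,0,0) value=4
Op 2: merge R2<->R3 -> R2=(0,0,0,0) R3=(0,0,0,0)
Op 3: merge R1<->R3 -> R1=(0,0,0,0) R3=(0,0,0,0)
Op 4: merge R0<->R3 -> R0=(4,0,0,0) R3=(4,0,0,0)
Op 5: merge R3<->R0 -> R3=(4,0,0,0) R0=(4,0,0,0)
Op 6: merge R0<->R1 -> R0=(4,0,0,0) R1=(4,0,0,0)
Op 7: merge R3<->R2 -> R3=(4,0,0,0) R2=(4,0,0,0)
Op 8: merge R1<->R0 -> R1=(4,0,0,0) R0=(4,0,0,0)
Op 9: merge R0<->R2 -> R0=(4,0,0,0) R2=(4,0,0,0)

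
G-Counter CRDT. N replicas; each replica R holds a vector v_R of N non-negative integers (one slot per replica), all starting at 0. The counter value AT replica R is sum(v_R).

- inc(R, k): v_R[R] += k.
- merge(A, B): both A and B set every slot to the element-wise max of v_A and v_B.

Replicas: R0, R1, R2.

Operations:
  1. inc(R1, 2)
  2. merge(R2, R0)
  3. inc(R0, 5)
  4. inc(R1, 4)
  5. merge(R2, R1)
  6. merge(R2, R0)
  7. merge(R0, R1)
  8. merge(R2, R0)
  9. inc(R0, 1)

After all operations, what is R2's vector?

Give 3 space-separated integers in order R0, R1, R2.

Op 1: inc R1 by 2 -> R1=(0,2,0) value=2
Op 2: merge R2<->R0 -> R2=(0,0,0) R0=(0,0,0)
Op 3: inc R0 by 5 -> R0=(5,0,0) value=5
Op 4: inc R1 by 4 -> R1=(0,6,0) value=6
Op 5: merge R2<->R1 -> R2=(0,6,0) R1=(0,6,0)
Op 6: merge R2<->R0 -> R2=(5,6,0) R0=(5,6,0)
Op 7: merge R0<->R1 -> R0=(5,6,0) R1=(5,6,0)
Op 8: merge R2<->R0 -> R2=(5,6,0) R0=(5,6,0)
Op 9: inc R0 by 1 -> R0=(6,6,0) value=12

Answer: 5 6 0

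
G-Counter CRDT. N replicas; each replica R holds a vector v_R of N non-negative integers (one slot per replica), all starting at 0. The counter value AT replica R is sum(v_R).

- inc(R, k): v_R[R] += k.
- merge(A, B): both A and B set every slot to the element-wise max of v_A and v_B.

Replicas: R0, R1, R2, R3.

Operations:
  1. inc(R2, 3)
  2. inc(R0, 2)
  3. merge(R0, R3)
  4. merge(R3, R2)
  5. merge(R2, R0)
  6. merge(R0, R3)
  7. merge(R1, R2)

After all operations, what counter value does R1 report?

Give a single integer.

Answer: 5

Derivation:
Op 1: inc R2 by 3 -> R2=(0,0,3,0) value=3
Op 2: inc R0 by 2 -> R0=(2,0,0,0) value=2
Op 3: merge R0<->R3 -> R0=(2,0,0,0) R3=(2,0,0,0)
Op 4: merge R3<->R2 -> R3=(2,0,3,0) R2=(2,0,3,0)
Op 5: merge R2<->R0 -> R2=(2,0,3,0) R0=(2,0,3,0)
Op 6: merge R0<->R3 -> R0=(2,0,3,0) R3=(2,0,3,0)
Op 7: merge R1<->R2 -> R1=(2,0,3,0) R2=(2,0,3,0)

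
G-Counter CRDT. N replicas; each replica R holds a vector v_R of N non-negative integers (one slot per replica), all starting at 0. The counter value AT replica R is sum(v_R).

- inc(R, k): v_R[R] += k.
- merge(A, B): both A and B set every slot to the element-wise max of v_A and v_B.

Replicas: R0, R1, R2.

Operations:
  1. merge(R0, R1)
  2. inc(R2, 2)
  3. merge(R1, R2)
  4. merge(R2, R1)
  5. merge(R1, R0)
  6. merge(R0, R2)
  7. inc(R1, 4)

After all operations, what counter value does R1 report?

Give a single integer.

Op 1: merge R0<->R1 -> R0=(0,0,0) R1=(0,0,0)
Op 2: inc R2 by 2 -> R2=(0,0,2) value=2
Op 3: merge R1<->R2 -> R1=(0,0,2) R2=(0,0,2)
Op 4: merge R2<->R1 -> R2=(0,0,2) R1=(0,0,2)
Op 5: merge R1<->R0 -> R1=(0,0,2) R0=(0,0,2)
Op 6: merge R0<->R2 -> R0=(0,0,2) R2=(0,0,2)
Op 7: inc R1 by 4 -> R1=(0,4,2) value=6

Answer: 6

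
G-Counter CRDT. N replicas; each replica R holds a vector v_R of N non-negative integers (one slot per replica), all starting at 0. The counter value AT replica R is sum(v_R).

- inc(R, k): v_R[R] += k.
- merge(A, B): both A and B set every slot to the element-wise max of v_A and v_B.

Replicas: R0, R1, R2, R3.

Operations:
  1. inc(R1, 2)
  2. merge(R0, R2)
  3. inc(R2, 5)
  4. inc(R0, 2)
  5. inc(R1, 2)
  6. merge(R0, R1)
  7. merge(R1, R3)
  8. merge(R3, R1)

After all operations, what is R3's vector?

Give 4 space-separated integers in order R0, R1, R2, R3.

Answer: 2 4 0 0

Derivation:
Op 1: inc R1 by 2 -> R1=(0,2,0,0) value=2
Op 2: merge R0<->R2 -> R0=(0,0,0,0) R2=(0,0,0,0)
Op 3: inc R2 by 5 -> R2=(0,0,5,0) value=5
Op 4: inc R0 by 2 -> R0=(2,0,0,0) value=2
Op 5: inc R1 by 2 -> R1=(0,4,0,0) value=4
Op 6: merge R0<->R1 -> R0=(2,4,0,0) R1=(2,4,0,0)
Op 7: merge R1<->R3 -> R1=(2,4,0,0) R3=(2,4,0,0)
Op 8: merge R3<->R1 -> R3=(2,4,0,0) R1=(2,4,0,0)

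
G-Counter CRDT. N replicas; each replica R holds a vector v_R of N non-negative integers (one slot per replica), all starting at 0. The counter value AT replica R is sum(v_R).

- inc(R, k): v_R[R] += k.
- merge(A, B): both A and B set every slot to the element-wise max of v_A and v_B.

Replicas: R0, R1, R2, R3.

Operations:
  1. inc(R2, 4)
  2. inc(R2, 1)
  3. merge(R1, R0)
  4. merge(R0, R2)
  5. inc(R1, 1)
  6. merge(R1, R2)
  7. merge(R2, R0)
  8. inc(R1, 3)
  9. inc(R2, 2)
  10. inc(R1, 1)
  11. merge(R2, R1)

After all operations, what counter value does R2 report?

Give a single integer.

Op 1: inc R2 by 4 -> R2=(0,0,4,0) value=4
Op 2: inc R2 by 1 -> R2=(0,0,5,0) value=5
Op 3: merge R1<->R0 -> R1=(0,0,0,0) R0=(0,0,0,0)
Op 4: merge R0<->R2 -> R0=(0,0,5,0) R2=(0,0,5,0)
Op 5: inc R1 by 1 -> R1=(0,1,0,0) value=1
Op 6: merge R1<->R2 -> R1=(0,1,5,0) R2=(0,1,5,0)
Op 7: merge R2<->R0 -> R2=(0,1,5,0) R0=(0,1,5,0)
Op 8: inc R1 by 3 -> R1=(0,4,5,0) value=9
Op 9: inc R2 by 2 -> R2=(0,1,7,0) value=8
Op 10: inc R1 by 1 -> R1=(0,5,5,0) value=10
Op 11: merge R2<->R1 -> R2=(0,5,7,0) R1=(0,5,7,0)

Answer: 12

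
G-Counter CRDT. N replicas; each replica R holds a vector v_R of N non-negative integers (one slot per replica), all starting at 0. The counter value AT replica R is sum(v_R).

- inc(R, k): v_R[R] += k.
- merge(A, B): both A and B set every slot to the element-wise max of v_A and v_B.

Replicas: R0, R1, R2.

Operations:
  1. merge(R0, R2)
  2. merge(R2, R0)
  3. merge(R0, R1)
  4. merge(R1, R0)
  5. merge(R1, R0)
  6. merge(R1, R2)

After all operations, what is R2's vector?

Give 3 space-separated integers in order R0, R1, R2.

Answer: 0 0 0

Derivation:
Op 1: merge R0<->R2 -> R0=(0,0,0) R2=(0,0,0)
Op 2: merge R2<->R0 -> R2=(0,0,0) R0=(0,0,0)
Op 3: merge R0<->R1 -> R0=(0,0,0) R1=(0,0,0)
Op 4: merge R1<->R0 -> R1=(0,0,0) R0=(0,0,0)
Op 5: merge R1<->R0 -> R1=(0,0,0) R0=(0,0,0)
Op 6: merge R1<->R2 -> R1=(0,0,0) R2=(0,0,0)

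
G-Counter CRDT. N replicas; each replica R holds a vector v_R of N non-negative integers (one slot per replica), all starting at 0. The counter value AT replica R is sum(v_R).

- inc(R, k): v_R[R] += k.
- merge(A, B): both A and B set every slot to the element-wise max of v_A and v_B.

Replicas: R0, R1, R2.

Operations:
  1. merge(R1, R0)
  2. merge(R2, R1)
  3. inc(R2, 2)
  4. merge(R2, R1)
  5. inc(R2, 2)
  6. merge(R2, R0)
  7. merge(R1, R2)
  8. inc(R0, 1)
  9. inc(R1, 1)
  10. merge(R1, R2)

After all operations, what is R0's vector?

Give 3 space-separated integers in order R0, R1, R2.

Answer: 1 0 4

Derivation:
Op 1: merge R1<->R0 -> R1=(0,0,0) R0=(0,0,0)
Op 2: merge R2<->R1 -> R2=(0,0,0) R1=(0,0,0)
Op 3: inc R2 by 2 -> R2=(0,0,2) value=2
Op 4: merge R2<->R1 -> R2=(0,0,2) R1=(0,0,2)
Op 5: inc R2 by 2 -> R2=(0,0,4) value=4
Op 6: merge R2<->R0 -> R2=(0,0,4) R0=(0,0,4)
Op 7: merge R1<->R2 -> R1=(0,0,4) R2=(0,0,4)
Op 8: inc R0 by 1 -> R0=(1,0,4) value=5
Op 9: inc R1 by 1 -> R1=(0,1,4) value=5
Op 10: merge R1<->R2 -> R1=(0,1,4) R2=(0,1,4)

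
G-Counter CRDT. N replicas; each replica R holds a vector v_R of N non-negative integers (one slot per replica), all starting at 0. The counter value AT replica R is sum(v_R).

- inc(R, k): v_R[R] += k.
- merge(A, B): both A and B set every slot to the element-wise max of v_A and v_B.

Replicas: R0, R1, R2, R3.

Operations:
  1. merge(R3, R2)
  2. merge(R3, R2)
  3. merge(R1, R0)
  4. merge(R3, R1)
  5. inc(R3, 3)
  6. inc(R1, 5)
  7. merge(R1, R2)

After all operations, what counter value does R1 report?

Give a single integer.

Answer: 5

Derivation:
Op 1: merge R3<->R2 -> R3=(0,0,0,0) R2=(0,0,0,0)
Op 2: merge R3<->R2 -> R3=(0,0,0,0) R2=(0,0,0,0)
Op 3: merge R1<->R0 -> R1=(0,0,0,0) R0=(0,0,0,0)
Op 4: merge R3<->R1 -> R3=(0,0,0,0) R1=(0,0,0,0)
Op 5: inc R3 by 3 -> R3=(0,0,0,3) value=3
Op 6: inc R1 by 5 -> R1=(0,5,0,0) value=5
Op 7: merge R1<->R2 -> R1=(0,5,0,0) R2=(0,5,0,0)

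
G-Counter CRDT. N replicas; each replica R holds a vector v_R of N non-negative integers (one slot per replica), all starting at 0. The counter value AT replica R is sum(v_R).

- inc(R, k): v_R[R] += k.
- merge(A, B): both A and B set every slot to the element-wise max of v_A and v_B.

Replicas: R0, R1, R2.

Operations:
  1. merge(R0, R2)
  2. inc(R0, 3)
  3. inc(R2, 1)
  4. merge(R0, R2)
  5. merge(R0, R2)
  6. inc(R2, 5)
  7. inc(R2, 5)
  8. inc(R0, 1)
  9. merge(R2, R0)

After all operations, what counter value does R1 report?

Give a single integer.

Op 1: merge R0<->R2 -> R0=(0,0,0) R2=(0,0,0)
Op 2: inc R0 by 3 -> R0=(3,0,0) value=3
Op 3: inc R2 by 1 -> R2=(0,0,1) value=1
Op 4: merge R0<->R2 -> R0=(3,0,1) R2=(3,0,1)
Op 5: merge R0<->R2 -> R0=(3,0,1) R2=(3,0,1)
Op 6: inc R2 by 5 -> R2=(3,0,6) value=9
Op 7: inc R2 by 5 -> R2=(3,0,11) value=14
Op 8: inc R0 by 1 -> R0=(4,0,1) value=5
Op 9: merge R2<->R0 -> R2=(4,0,11) R0=(4,0,11)

Answer: 0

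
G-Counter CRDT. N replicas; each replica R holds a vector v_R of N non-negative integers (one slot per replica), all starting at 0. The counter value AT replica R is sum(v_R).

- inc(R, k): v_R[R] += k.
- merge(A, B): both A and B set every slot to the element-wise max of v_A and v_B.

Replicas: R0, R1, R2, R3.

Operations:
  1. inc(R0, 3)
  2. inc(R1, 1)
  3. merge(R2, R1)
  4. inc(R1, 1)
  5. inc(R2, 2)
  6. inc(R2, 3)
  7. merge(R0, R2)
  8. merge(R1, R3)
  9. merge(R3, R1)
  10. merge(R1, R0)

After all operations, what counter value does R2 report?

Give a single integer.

Answer: 9

Derivation:
Op 1: inc R0 by 3 -> R0=(3,0,0,0) value=3
Op 2: inc R1 by 1 -> R1=(0,1,0,0) value=1
Op 3: merge R2<->R1 -> R2=(0,1,0,0) R1=(0,1,0,0)
Op 4: inc R1 by 1 -> R1=(0,2,0,0) value=2
Op 5: inc R2 by 2 -> R2=(0,1,2,0) value=3
Op 6: inc R2 by 3 -> R2=(0,1,5,0) value=6
Op 7: merge R0<->R2 -> R0=(3,1,5,0) R2=(3,1,5,0)
Op 8: merge R1<->R3 -> R1=(0,2,0,0) R3=(0,2,0,0)
Op 9: merge R3<->R1 -> R3=(0,2,0,0) R1=(0,2,0,0)
Op 10: merge R1<->R0 -> R1=(3,2,5,0) R0=(3,2,5,0)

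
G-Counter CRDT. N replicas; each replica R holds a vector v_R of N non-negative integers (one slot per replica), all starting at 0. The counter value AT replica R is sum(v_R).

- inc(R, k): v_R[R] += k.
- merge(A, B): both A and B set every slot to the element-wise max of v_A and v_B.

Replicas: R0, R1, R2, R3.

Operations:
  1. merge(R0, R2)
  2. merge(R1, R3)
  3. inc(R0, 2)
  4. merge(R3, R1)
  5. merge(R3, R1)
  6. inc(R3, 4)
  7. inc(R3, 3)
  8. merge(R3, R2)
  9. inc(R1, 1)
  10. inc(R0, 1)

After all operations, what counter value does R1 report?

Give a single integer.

Op 1: merge R0<->R2 -> R0=(0,0,0,0) R2=(0,0,0,0)
Op 2: merge R1<->R3 -> R1=(0,0,0,0) R3=(0,0,0,0)
Op 3: inc R0 by 2 -> R0=(2,0,0,0) value=2
Op 4: merge R3<->R1 -> R3=(0,0,0,0) R1=(0,0,0,0)
Op 5: merge R3<->R1 -> R3=(0,0,0,0) R1=(0,0,0,0)
Op 6: inc R3 by 4 -> R3=(0,0,0,4) value=4
Op 7: inc R3 by 3 -> R3=(0,0,0,7) value=7
Op 8: merge R3<->R2 -> R3=(0,0,0,7) R2=(0,0,0,7)
Op 9: inc R1 by 1 -> R1=(0,1,0,0) value=1
Op 10: inc R0 by 1 -> R0=(3,0,0,0) value=3

Answer: 1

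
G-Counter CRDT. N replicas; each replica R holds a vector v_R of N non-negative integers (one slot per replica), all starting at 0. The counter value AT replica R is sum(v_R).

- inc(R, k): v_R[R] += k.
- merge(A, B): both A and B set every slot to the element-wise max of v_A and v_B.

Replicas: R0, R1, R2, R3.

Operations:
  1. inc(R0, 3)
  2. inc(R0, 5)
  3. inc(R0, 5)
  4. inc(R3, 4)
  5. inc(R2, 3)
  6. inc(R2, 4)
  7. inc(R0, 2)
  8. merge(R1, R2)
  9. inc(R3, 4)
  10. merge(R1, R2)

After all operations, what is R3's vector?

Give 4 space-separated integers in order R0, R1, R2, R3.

Op 1: inc R0 by 3 -> R0=(3,0,0,0) value=3
Op 2: inc R0 by 5 -> R0=(8,0,0,0) value=8
Op 3: inc R0 by 5 -> R0=(13,0,0,0) value=13
Op 4: inc R3 by 4 -> R3=(0,0,0,4) value=4
Op 5: inc R2 by 3 -> R2=(0,0,3,0) value=3
Op 6: inc R2 by 4 -> R2=(0,0,7,0) value=7
Op 7: inc R0 by 2 -> R0=(15,0,0,0) value=15
Op 8: merge R1<->R2 -> R1=(0,0,7,0) R2=(0,0,7,0)
Op 9: inc R3 by 4 -> R3=(0,0,0,8) value=8
Op 10: merge R1<->R2 -> R1=(0,0,7,0) R2=(0,0,7,0)

Answer: 0 0 0 8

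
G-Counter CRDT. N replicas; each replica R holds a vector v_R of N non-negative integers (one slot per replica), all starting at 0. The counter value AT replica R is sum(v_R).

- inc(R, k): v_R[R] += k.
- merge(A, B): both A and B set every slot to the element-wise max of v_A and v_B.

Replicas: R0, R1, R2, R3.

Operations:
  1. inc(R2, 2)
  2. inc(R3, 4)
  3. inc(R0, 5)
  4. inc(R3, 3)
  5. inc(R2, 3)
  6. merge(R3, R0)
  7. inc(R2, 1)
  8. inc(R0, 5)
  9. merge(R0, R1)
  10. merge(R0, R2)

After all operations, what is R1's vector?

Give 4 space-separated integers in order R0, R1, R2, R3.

Op 1: inc R2 by 2 -> R2=(0,0,2,0) value=2
Op 2: inc R3 by 4 -> R3=(0,0,0,4) value=4
Op 3: inc R0 by 5 -> R0=(5,0,0,0) value=5
Op 4: inc R3 by 3 -> R3=(0,0,0,7) value=7
Op 5: inc R2 by 3 -> R2=(0,0,5,0) value=5
Op 6: merge R3<->R0 -> R3=(5,0,0,7) R0=(5,0,0,7)
Op 7: inc R2 by 1 -> R2=(0,0,6,0) value=6
Op 8: inc R0 by 5 -> R0=(10,0,0,7) value=17
Op 9: merge R0<->R1 -> R0=(10,0,0,7) R1=(10,0,0,7)
Op 10: merge R0<->R2 -> R0=(10,0,6,7) R2=(10,0,6,7)

Answer: 10 0 0 7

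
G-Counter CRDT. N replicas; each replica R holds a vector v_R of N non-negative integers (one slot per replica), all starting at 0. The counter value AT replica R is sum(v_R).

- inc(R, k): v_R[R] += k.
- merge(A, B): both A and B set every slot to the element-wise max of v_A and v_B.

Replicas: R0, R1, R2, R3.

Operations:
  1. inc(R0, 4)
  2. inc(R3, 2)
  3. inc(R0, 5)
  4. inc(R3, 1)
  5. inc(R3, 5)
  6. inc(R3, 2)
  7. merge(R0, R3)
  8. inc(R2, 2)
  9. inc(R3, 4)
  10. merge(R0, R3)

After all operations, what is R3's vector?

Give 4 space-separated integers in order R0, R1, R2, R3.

Answer: 9 0 0 14

Derivation:
Op 1: inc R0 by 4 -> R0=(4,0,0,0) value=4
Op 2: inc R3 by 2 -> R3=(0,0,0,2) value=2
Op 3: inc R0 by 5 -> R0=(9,0,0,0) value=9
Op 4: inc R3 by 1 -> R3=(0,0,0,3) value=3
Op 5: inc R3 by 5 -> R3=(0,0,0,8) value=8
Op 6: inc R3 by 2 -> R3=(0,0,0,10) value=10
Op 7: merge R0<->R3 -> R0=(9,0,0,10) R3=(9,0,0,10)
Op 8: inc R2 by 2 -> R2=(0,0,2,0) value=2
Op 9: inc R3 by 4 -> R3=(9,0,0,14) value=23
Op 10: merge R0<->R3 -> R0=(9,0,0,14) R3=(9,0,0,14)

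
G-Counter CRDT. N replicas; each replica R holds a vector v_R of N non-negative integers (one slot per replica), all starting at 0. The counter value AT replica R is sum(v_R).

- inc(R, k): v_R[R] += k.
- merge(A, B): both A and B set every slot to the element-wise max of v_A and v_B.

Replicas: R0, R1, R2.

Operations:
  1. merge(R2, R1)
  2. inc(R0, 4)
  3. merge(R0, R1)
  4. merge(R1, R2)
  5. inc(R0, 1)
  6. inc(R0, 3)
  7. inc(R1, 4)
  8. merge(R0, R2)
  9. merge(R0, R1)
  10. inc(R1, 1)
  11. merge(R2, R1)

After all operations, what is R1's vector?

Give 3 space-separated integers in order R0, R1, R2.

Answer: 8 5 0

Derivation:
Op 1: merge R2<->R1 -> R2=(0,0,0) R1=(0,0,0)
Op 2: inc R0 by 4 -> R0=(4,0,0) value=4
Op 3: merge R0<->R1 -> R0=(4,0,0) R1=(4,0,0)
Op 4: merge R1<->R2 -> R1=(4,0,0) R2=(4,0,0)
Op 5: inc R0 by 1 -> R0=(5,0,0) value=5
Op 6: inc R0 by 3 -> R0=(8,0,0) value=8
Op 7: inc R1 by 4 -> R1=(4,4,0) value=8
Op 8: merge R0<->R2 -> R0=(8,0,0) R2=(8,0,0)
Op 9: merge R0<->R1 -> R0=(8,4,0) R1=(8,4,0)
Op 10: inc R1 by 1 -> R1=(8,5,0) value=13
Op 11: merge R2<->R1 -> R2=(8,5,0) R1=(8,5,0)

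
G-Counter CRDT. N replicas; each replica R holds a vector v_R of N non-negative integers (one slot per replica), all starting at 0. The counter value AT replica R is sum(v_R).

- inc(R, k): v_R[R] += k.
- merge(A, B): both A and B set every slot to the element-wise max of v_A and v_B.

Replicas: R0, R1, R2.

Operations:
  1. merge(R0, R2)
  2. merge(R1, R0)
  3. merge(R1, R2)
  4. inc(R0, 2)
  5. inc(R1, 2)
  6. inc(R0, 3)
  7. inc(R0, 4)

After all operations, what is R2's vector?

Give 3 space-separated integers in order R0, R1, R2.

Op 1: merge R0<->R2 -> R0=(0,0,0) R2=(0,0,0)
Op 2: merge R1<->R0 -> R1=(0,0,0) R0=(0,0,0)
Op 3: merge R1<->R2 -> R1=(0,0,0) R2=(0,0,0)
Op 4: inc R0 by 2 -> R0=(2,0,0) value=2
Op 5: inc R1 by 2 -> R1=(0,2,0) value=2
Op 6: inc R0 by 3 -> R0=(5,0,0) value=5
Op 7: inc R0 by 4 -> R0=(9,0,0) value=9

Answer: 0 0 0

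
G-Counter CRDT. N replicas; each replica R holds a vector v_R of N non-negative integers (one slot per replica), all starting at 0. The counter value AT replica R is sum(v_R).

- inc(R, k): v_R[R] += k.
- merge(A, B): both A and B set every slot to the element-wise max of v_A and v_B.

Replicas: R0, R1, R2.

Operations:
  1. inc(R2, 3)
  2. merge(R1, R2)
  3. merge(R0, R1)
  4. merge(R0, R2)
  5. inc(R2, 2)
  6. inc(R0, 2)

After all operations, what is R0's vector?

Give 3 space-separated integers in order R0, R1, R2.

Op 1: inc R2 by 3 -> R2=(0,0,3) value=3
Op 2: merge R1<->R2 -> R1=(0,0,3) R2=(0,0,3)
Op 3: merge R0<->R1 -> R0=(0,0,3) R1=(0,0,3)
Op 4: merge R0<->R2 -> R0=(0,0,3) R2=(0,0,3)
Op 5: inc R2 by 2 -> R2=(0,0,5) value=5
Op 6: inc R0 by 2 -> R0=(2,0,3) value=5

Answer: 2 0 3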